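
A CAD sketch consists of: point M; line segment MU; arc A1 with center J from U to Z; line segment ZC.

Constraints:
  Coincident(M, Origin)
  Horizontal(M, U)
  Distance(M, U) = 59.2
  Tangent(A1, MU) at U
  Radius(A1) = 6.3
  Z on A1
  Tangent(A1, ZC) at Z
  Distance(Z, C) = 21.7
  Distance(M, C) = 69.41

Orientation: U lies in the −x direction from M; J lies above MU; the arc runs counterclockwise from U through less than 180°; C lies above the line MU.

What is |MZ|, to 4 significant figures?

54.34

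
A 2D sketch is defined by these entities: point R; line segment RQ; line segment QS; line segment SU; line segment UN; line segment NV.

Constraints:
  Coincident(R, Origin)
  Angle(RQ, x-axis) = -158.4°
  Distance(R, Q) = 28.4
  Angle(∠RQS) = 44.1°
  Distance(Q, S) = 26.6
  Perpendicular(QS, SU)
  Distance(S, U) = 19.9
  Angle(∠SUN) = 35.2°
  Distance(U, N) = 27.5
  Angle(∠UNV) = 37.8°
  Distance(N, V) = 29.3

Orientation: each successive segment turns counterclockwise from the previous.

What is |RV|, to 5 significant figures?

22.960

R is at the origin; RQ runs at -158.4° with length 28.4, so Q = (-26.406, -10.455). ∠RQS = 44.1° gives QS at -22.500° from the x-axis; with |QS| = 26.6, S = (-1.8305, -20.634). The perpendicularity gives SU at right angles to QS, so SU runs at 67.500°; with |SU| = 19.9, U = (5.7849, -2.2489). ∠SUN = 35.2° gives UN at -147.70° from the x-axis; with |UN| = 27.5, N = (-17.460, -16.944). ∠UNV = 37.8° gives NV at -5.5000° from the x-axis; with |NV| = 29.3, V = (11.705, -19.752). Then |RV| = |V − R| = 22.960.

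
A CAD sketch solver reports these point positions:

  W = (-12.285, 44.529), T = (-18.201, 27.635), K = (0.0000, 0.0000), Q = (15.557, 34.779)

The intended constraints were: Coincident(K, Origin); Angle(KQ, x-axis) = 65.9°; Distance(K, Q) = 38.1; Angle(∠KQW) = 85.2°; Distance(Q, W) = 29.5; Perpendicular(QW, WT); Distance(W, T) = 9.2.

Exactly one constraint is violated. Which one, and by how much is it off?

Distance(W, T) = 9.2 — off by 8.70.

K = (0.00, 0.00) ✓; KQ at 65.90° ✓; |KQ| = 38.10 ✓; ∠KQW = 85.20° ✓; |QW| = 29.50 ✓; ∠(QW, WT) = 90.00° ✓; |WT| = 17.90 ✗.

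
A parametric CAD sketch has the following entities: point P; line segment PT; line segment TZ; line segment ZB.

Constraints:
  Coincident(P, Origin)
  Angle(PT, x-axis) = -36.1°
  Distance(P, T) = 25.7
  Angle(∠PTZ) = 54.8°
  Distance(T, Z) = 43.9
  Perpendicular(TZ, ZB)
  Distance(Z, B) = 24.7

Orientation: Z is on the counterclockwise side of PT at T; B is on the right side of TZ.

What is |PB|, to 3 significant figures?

54.2

∠PTZ = 54.8°, so TZ runs at -36.1° + (180° − 54.8°) = 89.1° from the x-axis; with |TZ| = 43.9, Z = T + 43.9·(cos 89.1°, sin 89.1°) = (21.5, 28.8). TZ ⟂ ZB; with |ZB| = 24.7 on the right of TZ, B = Z + 24.7·(1.00, -0.0157) = (46.2, 28.4). Then |PB| = |B − P| = 54.2.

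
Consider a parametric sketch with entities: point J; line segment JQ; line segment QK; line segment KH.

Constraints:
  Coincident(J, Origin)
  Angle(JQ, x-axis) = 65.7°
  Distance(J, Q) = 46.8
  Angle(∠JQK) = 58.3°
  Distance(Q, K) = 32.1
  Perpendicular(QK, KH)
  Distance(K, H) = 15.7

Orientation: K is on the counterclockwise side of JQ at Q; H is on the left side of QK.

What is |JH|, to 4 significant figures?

25.26

∠JQK = 58.3°, so QK runs at 65.7° + (180° − 58.3°) = 187.4° from the x-axis; with |QK| = 32.1, K = Q + 32.1·(cos 187.4°, sin 187.4°) = (-12.57, 38.52). QK ⟂ KH; with |KH| = 15.7 on the left of QK, H = K + 15.7·(0.1288, -0.9917) = (-10.55, 22.95). Then |JH| = |H − J| = 25.26.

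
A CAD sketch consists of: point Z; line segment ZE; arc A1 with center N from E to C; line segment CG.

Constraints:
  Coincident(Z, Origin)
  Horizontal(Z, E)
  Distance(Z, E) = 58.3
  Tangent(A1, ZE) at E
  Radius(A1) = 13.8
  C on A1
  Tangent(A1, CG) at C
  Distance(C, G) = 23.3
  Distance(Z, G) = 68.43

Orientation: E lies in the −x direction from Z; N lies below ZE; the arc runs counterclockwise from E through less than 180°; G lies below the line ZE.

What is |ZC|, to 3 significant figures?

72.7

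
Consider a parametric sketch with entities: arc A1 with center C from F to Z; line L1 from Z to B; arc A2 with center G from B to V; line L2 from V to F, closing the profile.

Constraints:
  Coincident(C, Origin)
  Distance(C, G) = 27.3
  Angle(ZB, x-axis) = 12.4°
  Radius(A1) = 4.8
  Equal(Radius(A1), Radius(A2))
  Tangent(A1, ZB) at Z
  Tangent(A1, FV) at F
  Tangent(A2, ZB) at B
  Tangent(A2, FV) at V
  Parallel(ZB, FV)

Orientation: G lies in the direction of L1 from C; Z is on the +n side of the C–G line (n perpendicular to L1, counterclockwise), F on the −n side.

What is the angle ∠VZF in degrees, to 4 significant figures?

70.63°

The slot axis is L1's direction at 12.4°, so u = (cos 12.4°, sin 12.4°) = (0.9767, 0.2147) and n = (−sin 12.4°, cos 12.4°) = (-0.2147, 0.9767). C is at the origin and G lies 27.3 along u from C, so G = 27.3·u = (26.66, 5.862). Tangency of A1 to both parallel lines with radius 4.8 puts Z and F at C ± 4.8·n: Z = (-1.031, 4.688), F = (1.031, -4.688). Equal radii place B and V the same way about G: B = G + 4.8·n = (25.63, 10.55), V = G − 4.8·n = (27.69, 1.174). Then cos ∠VZF = ZV·ZF / (|ZV||ZF|), giving 70.63°.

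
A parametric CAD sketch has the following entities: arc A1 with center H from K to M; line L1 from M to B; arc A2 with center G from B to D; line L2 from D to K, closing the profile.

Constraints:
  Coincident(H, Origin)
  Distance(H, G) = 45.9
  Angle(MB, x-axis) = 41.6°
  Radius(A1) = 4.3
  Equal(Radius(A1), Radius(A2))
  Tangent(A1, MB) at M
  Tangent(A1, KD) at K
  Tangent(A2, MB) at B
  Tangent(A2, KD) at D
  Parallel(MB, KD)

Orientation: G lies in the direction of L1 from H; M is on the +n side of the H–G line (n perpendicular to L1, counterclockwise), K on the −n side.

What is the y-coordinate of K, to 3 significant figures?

-3.22

The slot axis is L1's direction at 41.6°, so u = (cos 41.6°, sin 41.6°) = (0.748, 0.664) and n = (−sin 41.6°, cos 41.6°) = (-0.664, 0.748). H is at the origin and G lies 45.9 along u from H, so G = 45.9·u = (34.3, 30.5). Tangency of A1 to both parallel lines with radius 4.3 puts M and K at H ± 4.3·n: M = (-2.85, 3.22), K = (2.85, -3.22). So K.y = -3.22.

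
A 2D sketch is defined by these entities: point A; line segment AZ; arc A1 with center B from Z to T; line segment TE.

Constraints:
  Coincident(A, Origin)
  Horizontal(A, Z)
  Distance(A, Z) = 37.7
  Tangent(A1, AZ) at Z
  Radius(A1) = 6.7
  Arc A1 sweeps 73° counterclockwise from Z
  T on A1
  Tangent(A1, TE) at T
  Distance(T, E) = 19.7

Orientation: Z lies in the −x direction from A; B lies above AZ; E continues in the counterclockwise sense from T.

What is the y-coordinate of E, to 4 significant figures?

23.58

A is at the origin; A and Z share the same y with |AZ| = 37.7 and Z on the −x side, so Z = (-37.70, 0.000). A1 meets AZ tangentially, so BZ is at right angles to AZ, so B = Z + (0, 6.7) = (-37.70, 6.700). On A1, Z sits at bearing -90° from B; a 73° counterclockwise sweep puts T at bearing -17°, so T = B + 6.7·(cos -17°, sin -17°) = (-31.29, 4.741). The tangent condition forces BT to be normal to TE, so TE runs along (−sin -17°, cos -17°); with |TE| = 19.7, E = (-25.53, 23.58). So E.y = 23.58.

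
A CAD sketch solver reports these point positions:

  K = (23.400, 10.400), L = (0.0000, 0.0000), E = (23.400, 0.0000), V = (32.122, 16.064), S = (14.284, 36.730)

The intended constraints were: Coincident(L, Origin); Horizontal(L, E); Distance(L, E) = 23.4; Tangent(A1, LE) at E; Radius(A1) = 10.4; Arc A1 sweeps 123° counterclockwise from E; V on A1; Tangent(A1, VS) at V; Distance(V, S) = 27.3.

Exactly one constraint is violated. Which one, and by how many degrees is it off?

Tangent(A1, VS) at V — off by 7.80°.

L = (0.00, 0.00) ✓; L.y = 0.00, E.y = 0.00 ✓; |LE| = 23.40 ✓; ∠(KE, EL) = 90.00° ✓; |KE| = 10.40 ✓; bearing(K→V) − bearing(K→E) = 123.0° ✓; |KV| = 10.40 ✓; ∠(KV, VS) = 82.20° ✗; |VS| = 27.30 ✓.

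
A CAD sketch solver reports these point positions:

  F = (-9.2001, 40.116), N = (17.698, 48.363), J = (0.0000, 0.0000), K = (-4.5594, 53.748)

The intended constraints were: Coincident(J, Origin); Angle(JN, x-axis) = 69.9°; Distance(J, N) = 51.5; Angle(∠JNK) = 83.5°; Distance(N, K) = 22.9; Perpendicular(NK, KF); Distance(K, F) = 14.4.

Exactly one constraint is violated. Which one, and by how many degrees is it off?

Perpendicular(NK, KF) — off by 5.20°.

J = (0.00, 0.00) ✓; JN at 69.90° ✓; |JN| = 51.50 ✓; ∠JNK = 83.50° ✓; |NK| = 22.90 ✓; ∠(NK, KF) = 84.80° ✗; |KF| = 14.40 ✓.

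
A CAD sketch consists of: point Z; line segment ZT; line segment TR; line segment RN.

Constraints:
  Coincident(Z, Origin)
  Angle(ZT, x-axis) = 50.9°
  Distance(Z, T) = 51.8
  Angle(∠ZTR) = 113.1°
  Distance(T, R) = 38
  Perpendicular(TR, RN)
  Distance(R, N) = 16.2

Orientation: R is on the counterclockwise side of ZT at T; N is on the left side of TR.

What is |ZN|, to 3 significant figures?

66.3

Z is at the origin; ZT runs at 50.9° with length 51.8, so T = 51.8·(cos 50.9°, sin 50.9°) = (32.7, 40.2). ∠ZTR = 113.1°, so TR runs at 50.9° + (180° − 113.1°) = 118° from the x-axis; with |TR| = 38.0, R = T + 38.0·(cos 118°, sin 118°) = (14.9, 73.8). TR is perpendicular to RN; with |RN| = 16.2 on the left of TR, N = R + 16.2·(-0.885, -0.466) = (0.616, 66.3). Then |ZN| = |N − Z| = 66.3.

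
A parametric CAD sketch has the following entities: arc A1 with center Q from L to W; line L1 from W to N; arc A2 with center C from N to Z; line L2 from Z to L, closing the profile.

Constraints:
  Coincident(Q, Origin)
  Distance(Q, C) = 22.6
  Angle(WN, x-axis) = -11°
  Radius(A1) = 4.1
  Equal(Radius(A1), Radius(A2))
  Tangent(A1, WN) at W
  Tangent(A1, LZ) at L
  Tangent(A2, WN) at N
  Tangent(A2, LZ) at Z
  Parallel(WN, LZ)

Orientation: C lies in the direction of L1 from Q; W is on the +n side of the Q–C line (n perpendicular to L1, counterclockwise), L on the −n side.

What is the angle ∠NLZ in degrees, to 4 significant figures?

19.94°

The slot axis is L1's direction at -11.0°, so u = (cos -11.0°, sin -11.0°) = (0.9816, -0.1908) and n = (−sin -11.0°, cos -11.0°) = (0.1908, 0.9816). Q is at the origin and C lies 22.6 along u from Q, so C = 22.6·u = (22.18, -4.312). Tangency of A1 to both parallel lines with radius 4.1 puts W and L at Q ± 4.1·n: W = (0.7823, 4.025), L = (-0.7823, -4.025). Equal radii place N and Z the same way about C: N = C + 4.1·n = (22.97, -0.2876), Z = C − 4.1·n = (21.40, -8.337). Then cos ∠NLZ = LN·LZ / (|LN||LZ|), giving 19.94°.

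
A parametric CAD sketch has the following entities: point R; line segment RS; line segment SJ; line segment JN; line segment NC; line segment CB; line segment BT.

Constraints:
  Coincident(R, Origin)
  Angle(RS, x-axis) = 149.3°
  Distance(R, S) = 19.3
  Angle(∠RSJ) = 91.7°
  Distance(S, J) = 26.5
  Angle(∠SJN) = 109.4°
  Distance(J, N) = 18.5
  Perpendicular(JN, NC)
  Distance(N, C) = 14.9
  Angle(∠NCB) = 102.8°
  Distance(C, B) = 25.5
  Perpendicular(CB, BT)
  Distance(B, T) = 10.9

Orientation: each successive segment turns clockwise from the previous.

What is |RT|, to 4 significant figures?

28.43

∠NCB = 102.8° gives CB at -176.8° from the x-axis; with |CB| = 25.5, B = (-13.45, 13.83). The perpendicularity gives BT at right angles to CB, so BT runs at 93.20°; with |BT| = 10.9, T = (-14.06, 24.71). Then |RT| = |T − R| = 28.43.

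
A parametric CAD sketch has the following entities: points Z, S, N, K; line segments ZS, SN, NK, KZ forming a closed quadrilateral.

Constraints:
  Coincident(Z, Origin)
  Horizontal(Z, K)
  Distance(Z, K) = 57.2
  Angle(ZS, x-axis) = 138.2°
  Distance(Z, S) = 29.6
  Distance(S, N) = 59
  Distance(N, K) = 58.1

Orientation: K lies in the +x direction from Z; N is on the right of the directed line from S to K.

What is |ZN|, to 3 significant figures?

32.0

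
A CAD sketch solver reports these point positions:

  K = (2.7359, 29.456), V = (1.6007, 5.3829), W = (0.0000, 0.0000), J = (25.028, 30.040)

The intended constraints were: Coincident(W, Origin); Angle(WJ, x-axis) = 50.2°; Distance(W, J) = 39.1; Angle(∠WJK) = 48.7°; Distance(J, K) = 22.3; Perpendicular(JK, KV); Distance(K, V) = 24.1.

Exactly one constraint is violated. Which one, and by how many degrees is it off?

Perpendicular(JK, KV) — off by 4.20°.

W = (0.00, 0.00) ✓; WJ at 50.20° ✓; |WJ| = 39.10 ✓; ∠WJK = 48.70° ✓; |JK| = 22.30 ✓; ∠(JK, KV) = 85.80° ✗; |KV| = 24.10 ✓.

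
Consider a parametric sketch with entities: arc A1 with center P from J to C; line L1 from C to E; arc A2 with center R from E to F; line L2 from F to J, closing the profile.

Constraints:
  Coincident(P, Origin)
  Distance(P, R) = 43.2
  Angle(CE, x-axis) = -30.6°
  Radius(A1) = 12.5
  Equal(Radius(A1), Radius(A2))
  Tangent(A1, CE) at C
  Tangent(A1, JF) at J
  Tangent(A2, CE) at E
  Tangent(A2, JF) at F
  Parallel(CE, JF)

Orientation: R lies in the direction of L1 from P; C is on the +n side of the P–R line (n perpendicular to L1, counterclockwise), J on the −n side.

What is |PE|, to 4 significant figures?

44.97

Tangency of A1 to both parallel lines with radius 12.5 puts C and J at P ± 12.5·n: C = (6.363, 10.76), J = (-6.363, -10.76). Equal radii place E and F the same way about R: E = R + 12.5·n = (43.55, -11.23), F = R − 12.5·n = (30.82, -32.75). Then |PE| = |E − P| = 44.97.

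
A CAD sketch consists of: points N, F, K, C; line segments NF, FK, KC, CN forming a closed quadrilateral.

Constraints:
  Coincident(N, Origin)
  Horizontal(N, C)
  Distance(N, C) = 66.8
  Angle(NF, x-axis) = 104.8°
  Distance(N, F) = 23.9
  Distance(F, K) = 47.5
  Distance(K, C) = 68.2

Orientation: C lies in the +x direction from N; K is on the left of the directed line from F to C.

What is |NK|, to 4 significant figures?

62.74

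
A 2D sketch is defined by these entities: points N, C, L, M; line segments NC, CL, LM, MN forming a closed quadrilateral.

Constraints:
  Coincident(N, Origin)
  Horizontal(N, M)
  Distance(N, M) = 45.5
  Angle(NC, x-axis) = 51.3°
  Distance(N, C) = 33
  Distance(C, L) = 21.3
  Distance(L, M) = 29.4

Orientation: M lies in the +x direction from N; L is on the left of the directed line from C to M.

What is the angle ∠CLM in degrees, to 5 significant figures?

88.334°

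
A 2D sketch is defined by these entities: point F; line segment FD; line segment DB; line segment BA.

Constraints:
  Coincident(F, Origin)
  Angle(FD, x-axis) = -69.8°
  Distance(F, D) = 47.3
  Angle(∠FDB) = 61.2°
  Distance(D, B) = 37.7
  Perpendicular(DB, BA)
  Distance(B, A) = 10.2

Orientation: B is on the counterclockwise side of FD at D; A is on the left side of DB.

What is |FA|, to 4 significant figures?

34.63

∠FDB = 61.2°, so DB runs at -69.8° + (180° − 61.2°) = 49.00° from the x-axis; with |DB| = 37.7, B = D + 37.7·(cos 49.00°, sin 49.00°) = (41.07, -15.94). The perpendicularity gives BA at right angles to DB; with |BA| = 10.2 on the left of DB, A = B + 10.2·(-0.7547, 0.6561) = (33.37, -9.246). Then |FA| = |A − F| = 34.63.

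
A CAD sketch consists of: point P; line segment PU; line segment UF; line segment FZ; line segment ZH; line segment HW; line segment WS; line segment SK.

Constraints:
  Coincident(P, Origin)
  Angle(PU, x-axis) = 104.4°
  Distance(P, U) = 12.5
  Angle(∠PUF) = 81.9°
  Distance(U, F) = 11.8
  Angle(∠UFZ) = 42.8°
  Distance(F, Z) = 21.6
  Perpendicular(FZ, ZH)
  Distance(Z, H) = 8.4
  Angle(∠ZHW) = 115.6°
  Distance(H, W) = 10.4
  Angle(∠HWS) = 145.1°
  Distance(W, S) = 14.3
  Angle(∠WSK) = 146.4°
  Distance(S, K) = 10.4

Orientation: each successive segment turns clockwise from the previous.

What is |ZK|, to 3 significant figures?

31.3

P is at the origin; PU runs at 104.4° with length 12.5, so U = (-3.11, 12.1). ∠PUF = 81.9° gives UF at 6.30° from the x-axis; with |UF| = 11.8, F = (8.62, 13.4). ∠UFZ = 42.8° gives FZ at -131° from the x-axis; with |FZ| = 21.6, Z = (-5.52, -2.92). FZ is perpendicular to ZH, so ZH runs at 139°; with |ZH| = 8.4, H = (-11.9, 2.58). ∠ZHW = 115.6° gives HW at 74.7° from the x-axis; with |HW| = 10.4, W = (-9.13, 12.6). ∠HWS = 145.1° gives WS at 39.8° from the x-axis; with |WS| = 14.3, S = (1.86, 21.8). ∠WSK = 146.4° gives SK at 6.20° from the x-axis; with |SK| = 10.4, K = (12.2, 22.9). Then |ZK| = |K − Z| = 31.3.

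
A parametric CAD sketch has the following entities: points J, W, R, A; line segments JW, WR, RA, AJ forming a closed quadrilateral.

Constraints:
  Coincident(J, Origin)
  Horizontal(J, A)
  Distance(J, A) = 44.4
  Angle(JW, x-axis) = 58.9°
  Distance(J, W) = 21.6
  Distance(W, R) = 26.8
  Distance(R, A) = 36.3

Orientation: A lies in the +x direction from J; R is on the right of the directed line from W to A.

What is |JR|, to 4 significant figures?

12.22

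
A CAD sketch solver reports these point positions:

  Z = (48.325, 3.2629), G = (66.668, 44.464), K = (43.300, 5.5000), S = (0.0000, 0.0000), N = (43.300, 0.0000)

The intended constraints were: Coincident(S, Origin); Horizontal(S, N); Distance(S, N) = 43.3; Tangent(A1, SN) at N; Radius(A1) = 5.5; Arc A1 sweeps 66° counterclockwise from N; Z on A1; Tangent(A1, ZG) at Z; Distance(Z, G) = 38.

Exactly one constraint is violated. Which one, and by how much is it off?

Distance(Z, G) = 38 — off by 7.10.

S = (0.00, 0.00) ✓; S.y = 0.00, N.y = 0.00 ✓; |SN| = 43.30 ✓; ∠(KN, NS) = 90.00° ✓; |KN| = 5.500 ✓; bearing(K→Z) − bearing(K→N) = 66.00° ✓; |KZ| = 5.500 ✓; ∠(KZ, ZG) = 90.00° ✓; |ZG| = 45.10 ✗.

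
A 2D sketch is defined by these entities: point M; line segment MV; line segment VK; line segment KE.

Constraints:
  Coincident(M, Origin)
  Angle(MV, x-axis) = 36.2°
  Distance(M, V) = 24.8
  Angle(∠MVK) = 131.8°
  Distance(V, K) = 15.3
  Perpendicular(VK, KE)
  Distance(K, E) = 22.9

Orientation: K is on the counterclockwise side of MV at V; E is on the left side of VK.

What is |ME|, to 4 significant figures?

32.13

∠MVK = 131.8°, so VK runs at 36.2° + (180° − 131.8°) = 84.40° from the x-axis; with |VK| = 15.3, K = V + 15.3·(cos 84.40°, sin 84.40°) = (21.51, 29.87). The perpendicularity gives KE at right angles to VK; with |KE| = 22.9 on the left of VK, E = K + 22.9·(-0.9952, 0.09758) = (-1.285, 32.11). Then |ME| = |E − M| = 32.13.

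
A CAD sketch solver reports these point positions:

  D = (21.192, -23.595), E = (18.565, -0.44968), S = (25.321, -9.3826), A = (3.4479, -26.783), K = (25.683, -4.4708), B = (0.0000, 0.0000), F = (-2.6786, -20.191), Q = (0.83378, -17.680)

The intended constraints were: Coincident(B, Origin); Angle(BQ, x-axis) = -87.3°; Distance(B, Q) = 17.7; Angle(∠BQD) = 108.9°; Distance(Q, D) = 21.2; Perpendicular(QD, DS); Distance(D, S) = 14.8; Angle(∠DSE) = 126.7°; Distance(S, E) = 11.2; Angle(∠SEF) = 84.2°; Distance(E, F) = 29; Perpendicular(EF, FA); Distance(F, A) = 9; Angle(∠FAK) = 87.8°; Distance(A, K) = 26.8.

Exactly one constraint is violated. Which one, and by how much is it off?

Distance(A, K) = 26.8 — off by 4.70.

B = (0.00, 0.00) ✓; BQ at -87.30° ✓; |BQ| = 17.70 ✓; ∠BQD = 108.9° ✓; |QD| = 21.20 ✓; ∠(QD, DS) = 90.00° ✓; |DS| = 14.80 ✓; ∠DSE = 126.7° ✓; |SE| = 11.20 ✓; ∠SEF = 84.20° ✓; |EF| = 29.00 ✓; ∠(EF, FA) = 90.00° ✓; |FA| = 8.999 ✓; ∠FAK = 87.80° ✓; |AK| = 31.50 ✗.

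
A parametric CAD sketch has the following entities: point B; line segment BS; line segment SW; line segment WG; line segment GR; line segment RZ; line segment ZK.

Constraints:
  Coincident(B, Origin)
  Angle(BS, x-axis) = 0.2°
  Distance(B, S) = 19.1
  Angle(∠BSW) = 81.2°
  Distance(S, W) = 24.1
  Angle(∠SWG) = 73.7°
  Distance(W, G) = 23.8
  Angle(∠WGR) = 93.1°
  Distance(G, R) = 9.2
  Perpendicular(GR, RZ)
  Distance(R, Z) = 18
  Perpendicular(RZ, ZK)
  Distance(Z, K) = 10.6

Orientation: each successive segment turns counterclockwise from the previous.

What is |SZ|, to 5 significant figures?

12.979

B is at the origin; BS runs at 0.2° with length 19.1, so S = (19.100, 0.066671). ∠BSW = 81.2° gives SW at 99.000° from the x-axis; with |SW| = 24.1, W = (15.330, 23.870). ∠SWG = 73.7° gives WG at -154.70° from the x-axis; with |WG| = 23.8, G = (-6.1874, 13.699). ∠WGR = 93.1° gives GR at -67.800° from the x-axis; with |GR| = 9.2, R = (-2.7112, 5.1808). GR ⟂ RZ, so RZ runs at 22.200°; with |RZ| = 18.0, Z = (13.954, 11.982). Then |SZ| = |Z − S| = 12.979.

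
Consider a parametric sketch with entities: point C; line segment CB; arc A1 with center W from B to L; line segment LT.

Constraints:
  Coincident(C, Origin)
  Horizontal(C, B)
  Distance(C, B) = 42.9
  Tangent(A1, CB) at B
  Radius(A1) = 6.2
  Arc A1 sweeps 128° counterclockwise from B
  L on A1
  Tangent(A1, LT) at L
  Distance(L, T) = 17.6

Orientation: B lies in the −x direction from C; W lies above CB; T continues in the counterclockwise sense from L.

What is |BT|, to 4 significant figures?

24.62

On A1, B sits at bearing -90° from W; a 128° counterclockwise sweep puts L at bearing 38°, so L = W + 6.2·(cos 38°, sin 38°) = (-38.01, 10.02). The tangent condition forces WL to be normal to LT, so LT runs along (−sin 38°, cos 38°); with |LT| = 17.6, T = (-48.85, 23.89). Then |BT| = |T − B| = 24.62.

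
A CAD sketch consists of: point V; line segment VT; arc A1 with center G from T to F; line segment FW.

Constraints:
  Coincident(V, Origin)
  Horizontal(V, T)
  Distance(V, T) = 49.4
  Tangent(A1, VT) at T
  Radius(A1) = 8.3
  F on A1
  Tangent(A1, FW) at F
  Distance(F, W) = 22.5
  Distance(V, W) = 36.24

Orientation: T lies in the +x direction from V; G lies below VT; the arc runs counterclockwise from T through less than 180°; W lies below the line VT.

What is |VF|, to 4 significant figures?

42.88

Checks: |GF| = 8.300 ✓; ∠(GF, FW) = 90.00° ✓; |FW| = 22.50 ✓; |VW| = 36.24 ✓.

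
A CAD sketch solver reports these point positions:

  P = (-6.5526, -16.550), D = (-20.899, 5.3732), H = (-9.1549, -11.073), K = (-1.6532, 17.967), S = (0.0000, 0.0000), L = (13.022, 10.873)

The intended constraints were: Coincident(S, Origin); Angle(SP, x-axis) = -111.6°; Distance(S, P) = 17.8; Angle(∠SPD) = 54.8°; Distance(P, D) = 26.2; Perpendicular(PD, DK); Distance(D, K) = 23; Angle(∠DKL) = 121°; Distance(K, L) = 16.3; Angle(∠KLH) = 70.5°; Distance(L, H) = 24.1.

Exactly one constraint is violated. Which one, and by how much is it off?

Distance(L, H) = 24.1 — off by 7.10.

S = (0.00, 0.00) ✓; SP at -111.6° ✓; |SP| = 17.80 ✓; ∠SPD = 54.80° ✓; |PD| = 26.20 ✓; ∠(PD, DK) = 90.00° ✓; |DK| = 23.00 ✓; ∠DKL = 121.0° ✓; |KL| = 16.30 ✓; ∠KLH = 70.50° ✓; |LH| = 31.20 ✗.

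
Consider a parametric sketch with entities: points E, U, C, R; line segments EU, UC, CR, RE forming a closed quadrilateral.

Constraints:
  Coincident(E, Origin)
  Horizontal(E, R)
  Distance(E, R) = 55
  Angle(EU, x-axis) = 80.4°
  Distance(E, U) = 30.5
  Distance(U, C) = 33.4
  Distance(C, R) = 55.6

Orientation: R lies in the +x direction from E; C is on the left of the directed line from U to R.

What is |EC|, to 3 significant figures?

59.5

E is at the origin; ER is horizontal with |ER| = 55.0 and R in +x, so R = (55.0, 0). EU runs at 80.4° with |EU| = 30.5, so U = (5.09, 30.1). C is determined by |UC| = 33.4 and |CR| = 55.6 together: it lies at the intersection of circle(U, 33.4) and circle(R, 55.6). With |UR| = 58.3, the foot of the radical line on UR is 12.2 from U and the perpendicular offset is √(33.4² − 12.2²) = 31.1. Taking the left-of-UR solution: C = (31.6, 50.4).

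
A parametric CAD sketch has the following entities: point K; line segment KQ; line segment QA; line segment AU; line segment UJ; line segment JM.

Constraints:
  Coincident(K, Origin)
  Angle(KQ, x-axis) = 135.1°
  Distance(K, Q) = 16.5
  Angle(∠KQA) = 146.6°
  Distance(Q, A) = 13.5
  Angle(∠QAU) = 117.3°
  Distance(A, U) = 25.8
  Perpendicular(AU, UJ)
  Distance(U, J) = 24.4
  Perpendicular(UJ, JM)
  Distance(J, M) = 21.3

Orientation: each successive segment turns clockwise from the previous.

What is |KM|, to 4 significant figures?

9.794

The perpendicularity gives UJ at right angles to AU, so UJ runs at -51.00°; with |UJ| = 24.4, J = (20.98, 22.14). UJ ⟂ JM, so JM runs at -141.0°; with |JM| = 21.3, M = (4.427, 8.736). Then |KM| = |M − K| = 9.794.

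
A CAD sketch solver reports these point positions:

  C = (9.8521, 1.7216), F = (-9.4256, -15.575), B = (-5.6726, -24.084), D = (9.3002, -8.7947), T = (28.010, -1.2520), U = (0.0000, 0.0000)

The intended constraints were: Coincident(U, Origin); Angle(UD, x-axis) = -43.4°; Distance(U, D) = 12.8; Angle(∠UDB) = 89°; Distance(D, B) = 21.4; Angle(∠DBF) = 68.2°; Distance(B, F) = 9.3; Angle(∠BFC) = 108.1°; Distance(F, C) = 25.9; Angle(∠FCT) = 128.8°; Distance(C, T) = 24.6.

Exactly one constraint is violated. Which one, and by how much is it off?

Distance(C, T) = 24.6 — off by 6.20.

U = (0.00, 0.00) ✓; UD at -43.40° ✓; |UD| = 12.80 ✓; ∠UDB = 89.00° ✓; |DB| = 21.40 ✓; ∠DBF = 68.20° ✓; |BF| = 9.300 ✓; ∠BFC = 108.1° ✓; |FC| = 25.90 ✓; ∠FCT = 128.8° ✓; |CT| = 18.40 ✗.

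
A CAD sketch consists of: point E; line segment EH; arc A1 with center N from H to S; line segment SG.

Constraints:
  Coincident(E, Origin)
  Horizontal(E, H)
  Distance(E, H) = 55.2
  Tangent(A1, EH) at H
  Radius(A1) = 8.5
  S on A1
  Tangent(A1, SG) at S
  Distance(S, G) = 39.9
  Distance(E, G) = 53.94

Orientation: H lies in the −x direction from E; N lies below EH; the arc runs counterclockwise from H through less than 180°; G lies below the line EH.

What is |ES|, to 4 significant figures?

62.90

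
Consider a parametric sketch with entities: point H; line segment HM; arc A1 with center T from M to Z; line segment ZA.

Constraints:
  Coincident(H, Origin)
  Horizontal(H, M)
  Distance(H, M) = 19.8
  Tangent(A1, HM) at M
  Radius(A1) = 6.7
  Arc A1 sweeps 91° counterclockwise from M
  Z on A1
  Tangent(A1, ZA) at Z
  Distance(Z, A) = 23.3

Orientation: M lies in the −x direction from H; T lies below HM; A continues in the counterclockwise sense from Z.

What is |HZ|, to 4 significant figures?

27.36

A1 meets HM tangentially, so TM is at right angles to HM, so T = M + (0, -6.7) = (-19.80, -6.700). On A1, M sits at bearing 90° from T; a 91° counterclockwise sweep puts Z at bearing 181°, so Z = T + 6.7·(cos 181°, sin 181°) = (-26.50, -6.817). Then |HZ| = |Z − H| = 27.36.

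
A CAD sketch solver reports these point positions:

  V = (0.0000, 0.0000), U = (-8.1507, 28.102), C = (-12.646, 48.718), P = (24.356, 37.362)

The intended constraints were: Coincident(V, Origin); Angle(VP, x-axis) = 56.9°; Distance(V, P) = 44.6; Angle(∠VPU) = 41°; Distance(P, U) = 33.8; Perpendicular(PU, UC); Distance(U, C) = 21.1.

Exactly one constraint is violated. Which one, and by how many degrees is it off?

Perpendicular(PU, UC) — off by 3.60°.

V = (0.00, 0.00) ✓; VP at 56.90° ✓; |VP| = 44.60 ✓; ∠VPU = 41.00° ✓; |PU| = 33.80 ✓; ∠(PU, UC) = 93.60° ✗; |UC| = 21.10 ✓.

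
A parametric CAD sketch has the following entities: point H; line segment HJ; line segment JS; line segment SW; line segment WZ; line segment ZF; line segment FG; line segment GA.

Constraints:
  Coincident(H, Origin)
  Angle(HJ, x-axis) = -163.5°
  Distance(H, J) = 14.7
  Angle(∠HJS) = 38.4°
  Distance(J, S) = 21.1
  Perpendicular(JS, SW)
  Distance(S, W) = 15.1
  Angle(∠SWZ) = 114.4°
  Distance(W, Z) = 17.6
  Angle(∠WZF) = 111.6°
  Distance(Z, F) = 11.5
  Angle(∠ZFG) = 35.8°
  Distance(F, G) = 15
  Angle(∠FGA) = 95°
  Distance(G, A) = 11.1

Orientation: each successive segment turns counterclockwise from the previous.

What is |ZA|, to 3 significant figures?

7.93

H is at the origin; HJ runs at -163.5° with length 14.7, so J = (-14.1, -4.18). ∠HJS = 38.4° gives JS at -21.9° from the x-axis; with |JS| = 21.1, S = (5.48, -12.0). JS ⟂ SW, so SW runs at 68.1°; with |SW| = 15.1, W = (11.1, 1.97). ∠SWZ = 114.4° gives WZ at 134° from the x-axis; with |WZ| = 17.6, Z = (-1.04, 14.7). ∠WZF = 111.6° gives ZF at -158° from the x-axis; with |ZF| = 11.5, F = (-11.7, 10.4). ∠ZFG = 35.8° gives FG at -13.7° from the x-axis; with |FG| = 15.0, G = (2.87, 6.81). ∠FGA = 95.0° gives GA at 71.3° from the x-axis; with |GA| = 11.1, A = (6.43, 17.3). Then |ZA| = |A − Z| = 7.93.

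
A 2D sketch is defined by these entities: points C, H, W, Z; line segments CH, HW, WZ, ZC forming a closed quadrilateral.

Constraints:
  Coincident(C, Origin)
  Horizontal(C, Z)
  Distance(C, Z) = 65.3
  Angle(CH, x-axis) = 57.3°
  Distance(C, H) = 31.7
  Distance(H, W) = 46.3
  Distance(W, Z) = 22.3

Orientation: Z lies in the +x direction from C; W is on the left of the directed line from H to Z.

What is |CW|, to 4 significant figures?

66.99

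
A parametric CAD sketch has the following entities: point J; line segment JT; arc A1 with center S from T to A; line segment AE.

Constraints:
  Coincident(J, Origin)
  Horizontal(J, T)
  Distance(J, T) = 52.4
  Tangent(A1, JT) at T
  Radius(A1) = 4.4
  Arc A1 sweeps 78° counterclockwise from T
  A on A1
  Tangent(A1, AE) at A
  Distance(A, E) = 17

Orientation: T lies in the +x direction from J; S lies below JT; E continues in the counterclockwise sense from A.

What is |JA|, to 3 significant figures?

48.2

A1 meets JT tangentially, so ST is at right angles to JT, so S = T + (0, -4.4) = (52.4, -4.40). On A1, T sits at bearing 90° from S; a 78° counterclockwise sweep puts A at bearing 168°, so A = S + 4.4·(cos 168°, sin 168°) = (48.1, -3.49). Then |JA| = |A − J| = 48.2.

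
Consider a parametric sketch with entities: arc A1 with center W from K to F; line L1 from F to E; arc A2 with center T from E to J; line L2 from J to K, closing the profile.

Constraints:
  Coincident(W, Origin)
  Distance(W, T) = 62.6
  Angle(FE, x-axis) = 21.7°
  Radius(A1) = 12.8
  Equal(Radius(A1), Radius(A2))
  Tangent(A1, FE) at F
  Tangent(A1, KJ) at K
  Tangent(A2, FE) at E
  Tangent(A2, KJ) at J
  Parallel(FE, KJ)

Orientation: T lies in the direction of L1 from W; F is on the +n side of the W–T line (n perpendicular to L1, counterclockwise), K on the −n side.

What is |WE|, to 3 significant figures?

63.9

Tangency of A1 to both parallel lines with radius 12.8 puts F and K at W ± 12.8·n: F = (-4.73, 11.9), K = (4.73, -11.9). Equal radii place E and J the same way about T: E = T + 12.8·n = (53.4, 35.0), J = T − 12.8·n = (62.9, 11.3). Then |WE| = |E − W| = 63.9.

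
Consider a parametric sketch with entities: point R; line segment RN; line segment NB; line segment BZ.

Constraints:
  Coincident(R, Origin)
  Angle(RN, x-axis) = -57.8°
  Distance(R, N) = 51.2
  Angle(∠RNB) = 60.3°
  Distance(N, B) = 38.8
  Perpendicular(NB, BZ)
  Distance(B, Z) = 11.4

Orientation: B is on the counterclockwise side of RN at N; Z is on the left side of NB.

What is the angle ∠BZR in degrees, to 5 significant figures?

157.90°

∠RNB = 60.3°, so NB runs at -57.8° + (180° − 60.3°) = 61.900° from the x-axis; with |NB| = 38.8, B = N + 38.8·(cos 61.900°, sin 61.900°) = (45.559, -9.0986). NB ⟂ BZ; with |BZ| = 11.4 on the left of NB, Z = B + 11.4·(-0.88213, 0.47101) = (35.502, -3.7290). Then cos ∠BZR = ZB·ZR / (|ZB||ZR|), giving 157.90°.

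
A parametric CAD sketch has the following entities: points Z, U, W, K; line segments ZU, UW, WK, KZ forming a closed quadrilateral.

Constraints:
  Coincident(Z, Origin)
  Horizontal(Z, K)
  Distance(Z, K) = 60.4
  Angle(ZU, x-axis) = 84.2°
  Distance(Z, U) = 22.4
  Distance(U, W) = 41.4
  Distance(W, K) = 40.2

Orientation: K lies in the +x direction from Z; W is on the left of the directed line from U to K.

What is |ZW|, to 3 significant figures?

54.6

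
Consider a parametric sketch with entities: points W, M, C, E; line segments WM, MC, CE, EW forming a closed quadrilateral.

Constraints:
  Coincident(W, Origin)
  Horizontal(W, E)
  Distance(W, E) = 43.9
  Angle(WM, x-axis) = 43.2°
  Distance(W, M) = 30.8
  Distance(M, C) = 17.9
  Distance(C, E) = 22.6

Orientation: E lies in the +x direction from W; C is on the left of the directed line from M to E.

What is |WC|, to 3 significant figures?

46.1

Checks: W = (0.00, 0.00) ✓; |MC| = 17.90 ✓; |CE| = 22.60 ✓.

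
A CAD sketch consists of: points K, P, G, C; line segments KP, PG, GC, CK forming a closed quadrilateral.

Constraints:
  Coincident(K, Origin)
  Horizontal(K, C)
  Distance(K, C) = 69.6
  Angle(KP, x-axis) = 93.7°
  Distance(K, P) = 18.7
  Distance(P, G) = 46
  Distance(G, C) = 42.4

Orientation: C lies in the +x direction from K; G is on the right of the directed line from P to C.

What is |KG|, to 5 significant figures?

33.599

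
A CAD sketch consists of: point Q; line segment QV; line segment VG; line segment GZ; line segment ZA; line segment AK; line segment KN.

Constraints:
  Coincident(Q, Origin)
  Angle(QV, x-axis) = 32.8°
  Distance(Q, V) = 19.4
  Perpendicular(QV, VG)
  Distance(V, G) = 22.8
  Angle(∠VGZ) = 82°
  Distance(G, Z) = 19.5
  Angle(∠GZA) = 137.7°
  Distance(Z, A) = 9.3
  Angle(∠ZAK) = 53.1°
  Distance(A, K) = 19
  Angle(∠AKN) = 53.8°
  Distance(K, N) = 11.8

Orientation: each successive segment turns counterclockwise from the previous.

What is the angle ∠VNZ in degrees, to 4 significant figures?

105.2°

Q is at the origin; QV runs at 32.8° with length 19.4, so V = (16.31, 10.51). QV is perpendicular to VG, so VG runs at 122.8°; with |VG| = 22.8, G = (3.956, 29.67). ∠VGZ = 82.0° gives GZ at -139.2° from the x-axis; with |GZ| = 19.5, Z = (-10.81, 16.93). ∠GZA = 137.7° gives ZA at -96.90° from the x-axis; with |ZA| = 9.3, A = (-11.92, 7.700). ∠ZAK = 53.1° gives AK at 30.00° from the x-axis; with |AK| = 19.0, K = (4.532, 17.20). ∠AKN = 53.8° gives KN at 156.2° from the x-axis; with |KN| = 11.8, N = (-6.265, 21.96). Then cos ∠VNZ = NV·NZ / (|NV||NZ|), giving 105.2°.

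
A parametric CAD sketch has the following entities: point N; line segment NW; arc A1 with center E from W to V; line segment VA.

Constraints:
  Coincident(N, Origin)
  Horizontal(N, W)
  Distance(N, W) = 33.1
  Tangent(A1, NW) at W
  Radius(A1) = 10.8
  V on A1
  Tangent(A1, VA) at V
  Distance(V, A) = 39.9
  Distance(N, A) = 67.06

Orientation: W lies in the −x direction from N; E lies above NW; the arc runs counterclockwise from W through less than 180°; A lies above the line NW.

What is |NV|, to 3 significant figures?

28.8

Checks: ∠(EW, WN) = 90.00° ✓; |EW| = 10.80 ✓; |EV| = 10.80 ✓; ∠(EV, VA) = 90.00° ✓; |VA| = 39.90 ✓; |NA| = 67.06 ✓.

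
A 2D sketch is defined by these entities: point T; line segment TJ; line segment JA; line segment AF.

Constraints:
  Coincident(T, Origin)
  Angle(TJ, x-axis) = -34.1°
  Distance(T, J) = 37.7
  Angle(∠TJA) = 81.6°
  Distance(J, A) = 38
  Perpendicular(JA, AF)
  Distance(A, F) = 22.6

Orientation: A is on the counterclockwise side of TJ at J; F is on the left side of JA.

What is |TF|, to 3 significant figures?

35.7

T is at the origin; TJ runs at -34.1° with length 37.7, so J = 37.7·(cos -34.1°, sin -34.1°) = (31.2, -21.1). ∠TJA = 81.6°, so JA runs at -34.1° + (180° − 81.6°) = 64.3° from the x-axis; with |JA| = 38.0, A = J + 38.0·(cos 64.3°, sin 64.3°) = (47.7, 13.1). JA ⟂ AF; with |AF| = 22.6 on the left of JA, F = A + 22.6·(-0.901, 0.434) = (27.3, 22.9). Then |TF| = |F − T| = 35.7.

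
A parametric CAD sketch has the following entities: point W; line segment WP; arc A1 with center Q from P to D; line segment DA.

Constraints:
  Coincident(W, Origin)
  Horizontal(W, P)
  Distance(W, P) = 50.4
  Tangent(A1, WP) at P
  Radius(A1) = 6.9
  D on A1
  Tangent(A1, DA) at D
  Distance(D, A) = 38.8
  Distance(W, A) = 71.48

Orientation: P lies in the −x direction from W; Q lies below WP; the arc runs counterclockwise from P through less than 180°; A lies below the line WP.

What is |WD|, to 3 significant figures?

57.8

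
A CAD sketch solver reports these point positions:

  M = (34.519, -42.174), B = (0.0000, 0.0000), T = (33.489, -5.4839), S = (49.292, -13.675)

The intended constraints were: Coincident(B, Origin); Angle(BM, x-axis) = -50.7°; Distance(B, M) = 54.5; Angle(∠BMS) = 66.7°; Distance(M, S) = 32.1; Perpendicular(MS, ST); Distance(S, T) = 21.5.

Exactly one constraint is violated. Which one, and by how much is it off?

Distance(S, T) = 21.5 — off by 3.70.

B = (0.00, 0.00) ✓; BM at -50.70° ✓; |BM| = 54.50 ✓; ∠BMS = 66.70° ✓; |MS| = 32.10 ✓; ∠(MS, ST) = 90.00° ✓; |ST| = 17.80 ✗.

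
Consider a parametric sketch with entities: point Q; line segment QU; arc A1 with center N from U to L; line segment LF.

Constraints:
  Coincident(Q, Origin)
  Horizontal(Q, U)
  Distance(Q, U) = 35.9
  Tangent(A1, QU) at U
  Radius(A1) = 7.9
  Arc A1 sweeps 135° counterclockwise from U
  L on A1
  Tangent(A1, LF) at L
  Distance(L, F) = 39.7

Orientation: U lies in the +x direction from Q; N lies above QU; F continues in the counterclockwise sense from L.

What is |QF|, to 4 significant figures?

43.67

Q is at the origin; QU is horizontal with |QU| = 35.9 and U on the +x side, so U = (35.90, 0.000). Since A1 is tangent to QU there, NU ⟂ QU, so N = U + (0, 7.9) = (35.90, 7.900). On A1, U sits at bearing -90° from N; a 135° counterclockwise sweep puts L at bearing 45°, so L = N + 7.9·(cos 45°, sin 45°) = (41.49, 13.49). The tangent condition forces NL to be normal to LF, so LF runs along (−sin 45°, cos 45°); with |LF| = 39.7, F = (13.41, 41.56). Then |QF| = |F − Q| = 43.67.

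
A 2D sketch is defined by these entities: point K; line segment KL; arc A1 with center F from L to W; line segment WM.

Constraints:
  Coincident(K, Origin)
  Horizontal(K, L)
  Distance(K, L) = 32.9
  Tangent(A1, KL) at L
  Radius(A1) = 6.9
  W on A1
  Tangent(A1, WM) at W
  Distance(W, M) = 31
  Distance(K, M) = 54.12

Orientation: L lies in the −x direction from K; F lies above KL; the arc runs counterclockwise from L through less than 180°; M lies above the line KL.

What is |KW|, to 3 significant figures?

28.2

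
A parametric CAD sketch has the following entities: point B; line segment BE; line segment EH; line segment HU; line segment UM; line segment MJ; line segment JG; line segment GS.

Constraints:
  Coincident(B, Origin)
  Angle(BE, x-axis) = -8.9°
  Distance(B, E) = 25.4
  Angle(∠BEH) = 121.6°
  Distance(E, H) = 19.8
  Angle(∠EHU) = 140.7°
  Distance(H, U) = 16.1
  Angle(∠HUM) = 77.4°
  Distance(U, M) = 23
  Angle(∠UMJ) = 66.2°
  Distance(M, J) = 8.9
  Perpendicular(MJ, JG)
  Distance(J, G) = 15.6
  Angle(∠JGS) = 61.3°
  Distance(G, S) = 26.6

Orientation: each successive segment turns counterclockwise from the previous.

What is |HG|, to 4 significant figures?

13.96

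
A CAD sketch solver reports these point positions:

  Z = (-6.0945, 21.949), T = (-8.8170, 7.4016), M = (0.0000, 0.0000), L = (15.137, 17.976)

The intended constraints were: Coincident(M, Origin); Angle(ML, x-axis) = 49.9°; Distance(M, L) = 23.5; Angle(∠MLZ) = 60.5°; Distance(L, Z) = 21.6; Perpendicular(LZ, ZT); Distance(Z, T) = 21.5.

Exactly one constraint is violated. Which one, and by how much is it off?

Distance(Z, T) = 21.5 — off by 6.70.

M = (0.00, 0.00) ✓; ML at 49.90° ✓; |ML| = 23.50 ✓; ∠MLZ = 60.50° ✓; |LZ| = 21.60 ✓; ∠(LZ, ZT) = 90.00° ✓; |ZT| = 14.80 ✗.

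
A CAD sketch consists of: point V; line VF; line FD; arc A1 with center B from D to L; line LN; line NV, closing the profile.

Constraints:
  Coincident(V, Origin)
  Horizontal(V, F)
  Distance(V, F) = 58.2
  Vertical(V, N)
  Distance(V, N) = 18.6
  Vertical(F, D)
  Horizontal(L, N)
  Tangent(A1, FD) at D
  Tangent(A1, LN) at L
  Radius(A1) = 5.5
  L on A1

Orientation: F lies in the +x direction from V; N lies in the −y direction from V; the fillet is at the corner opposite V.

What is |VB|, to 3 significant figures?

54.3

V and N share the same x with |VN| = 18.6 and N on the −y side, so N = (0.00, -18.6). The virtual corner opposite V is at (58.2, -18.6). Since A1 is tangent to FD there, BD ⟂ FD and the tangent condition forces BL to be normal to LN, with radius 5.5, so the center B sits 5.5 in from both sides at B = (52.7, -13.1). Then |VB| = |B − V| = 54.3.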